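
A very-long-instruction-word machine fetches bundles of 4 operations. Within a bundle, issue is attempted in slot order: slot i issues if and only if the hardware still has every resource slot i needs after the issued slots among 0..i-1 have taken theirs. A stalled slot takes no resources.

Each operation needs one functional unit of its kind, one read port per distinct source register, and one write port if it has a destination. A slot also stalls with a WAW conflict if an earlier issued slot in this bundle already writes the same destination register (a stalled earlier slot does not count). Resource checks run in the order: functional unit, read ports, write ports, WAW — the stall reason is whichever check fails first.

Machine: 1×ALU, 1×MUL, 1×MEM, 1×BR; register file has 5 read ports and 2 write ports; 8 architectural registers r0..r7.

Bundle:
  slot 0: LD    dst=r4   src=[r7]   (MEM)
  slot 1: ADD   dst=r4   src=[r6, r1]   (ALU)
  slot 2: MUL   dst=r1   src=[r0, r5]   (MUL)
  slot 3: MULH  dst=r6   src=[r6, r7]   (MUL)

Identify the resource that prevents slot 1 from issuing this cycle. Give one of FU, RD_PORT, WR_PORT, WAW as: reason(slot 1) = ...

#0 MEM src=r7 dispatched  <A:1 Mu:1 Ld:0 B:1 rd:4 wr:1>
#1 ALU src=r6,r1 held:WAW  <A:1 Mu:1 Ld:0 B:1 rd:4 wr:1>
#2 MUL src=r0,r5 dispatched  <A:1 Mu:0 Ld:0 B:1 rd:2 wr:0>
#3 MUL src=r6,r7 held:FU  <A:1 Mu:0 Ld:0 B:1 rd:2 wr:0>

reason(slot 1) = WAW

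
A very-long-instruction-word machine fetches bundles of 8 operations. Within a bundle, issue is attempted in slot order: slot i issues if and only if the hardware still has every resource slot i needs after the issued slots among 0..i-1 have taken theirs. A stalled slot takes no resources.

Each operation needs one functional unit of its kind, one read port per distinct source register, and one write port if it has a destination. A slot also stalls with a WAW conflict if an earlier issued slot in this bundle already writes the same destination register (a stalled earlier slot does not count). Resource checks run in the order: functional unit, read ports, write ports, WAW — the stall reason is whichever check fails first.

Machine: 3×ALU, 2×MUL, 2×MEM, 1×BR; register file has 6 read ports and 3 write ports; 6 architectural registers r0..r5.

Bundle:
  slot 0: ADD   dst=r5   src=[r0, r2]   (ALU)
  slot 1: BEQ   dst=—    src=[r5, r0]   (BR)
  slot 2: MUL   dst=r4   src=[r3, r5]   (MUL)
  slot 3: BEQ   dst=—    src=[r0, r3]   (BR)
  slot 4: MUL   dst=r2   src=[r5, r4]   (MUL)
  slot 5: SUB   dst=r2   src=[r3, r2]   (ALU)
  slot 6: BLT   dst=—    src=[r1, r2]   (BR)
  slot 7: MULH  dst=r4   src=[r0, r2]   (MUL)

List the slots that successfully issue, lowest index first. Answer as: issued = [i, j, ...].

issued = [0, 1, 2]

#0 ALU src=r0,r2 dispatched  <A:2 Mu:2 Ld:2 B:1 rd:4 wr:2>
#1 BR src=r5,r0 dispatched  <A:2 Mu:2 Ld:2 B:0 rd:2 wr:2>
#2 MUL src=r3,r5 dispatched  <A:2 Mu:1 Ld:2 B:0 rd:0 wr:1>
#3 BR src=r0,r3 held:FU  <A:2 Mu:1 Ld:2 B:0 rd:0 wr:1>
#4 MUL src=r5,r4 held:RD_PORT  <A:2 Mu:1 Ld:2 B:0 rd:0 wr:1>
#5 ALU src=r3,r2 held:RD_PORT  <A:2 Mu:1 Ld:2 B:0 rd:0 wr:1>
#6 BR src=r1,r2 held:FU  <A:2 Mu:1 Ld:2 B:0 rd:0 wr:1>
#7 MUL src=r0,r2 held:RD_PORT  <A:2 Mu:1 Ld:2 B:0 rd:0 wr:1>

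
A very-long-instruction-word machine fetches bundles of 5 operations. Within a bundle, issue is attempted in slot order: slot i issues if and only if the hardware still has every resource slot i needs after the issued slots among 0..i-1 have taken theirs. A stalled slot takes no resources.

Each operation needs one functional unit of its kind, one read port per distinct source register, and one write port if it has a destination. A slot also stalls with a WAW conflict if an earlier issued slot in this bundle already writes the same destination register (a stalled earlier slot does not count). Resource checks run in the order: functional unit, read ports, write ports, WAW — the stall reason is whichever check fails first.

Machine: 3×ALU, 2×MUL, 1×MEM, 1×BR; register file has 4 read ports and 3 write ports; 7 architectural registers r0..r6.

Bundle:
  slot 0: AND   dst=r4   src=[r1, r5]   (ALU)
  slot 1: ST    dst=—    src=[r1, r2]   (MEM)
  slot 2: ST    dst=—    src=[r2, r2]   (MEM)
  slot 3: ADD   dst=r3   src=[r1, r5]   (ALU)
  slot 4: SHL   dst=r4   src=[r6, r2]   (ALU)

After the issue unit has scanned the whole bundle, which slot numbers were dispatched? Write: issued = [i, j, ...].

#0 ALU src=r1,r5 dispatched  <A:2 Mu:2 Ld:1 B:1 rd:2 wr:2>
#1 MEM src=r1,r2 dispatched  <A:2 Mu:2 Ld:0 B:1 rd:0 wr:2>
#2 MEM src=r2,r2 held:FU  <A:2 Mu:2 Ld:0 B:1 rd:0 wr:2>
#3 ALU src=r1,r5 held:RD_PORT  <A:2 Mu:2 Ld:0 B:1 rd:0 wr:2>
#4 ALU src=r6,r2 held:RD_PORT  <A:2 Mu:2 Ld:0 B:1 rd:0 wr:2>

issued = [0, 1]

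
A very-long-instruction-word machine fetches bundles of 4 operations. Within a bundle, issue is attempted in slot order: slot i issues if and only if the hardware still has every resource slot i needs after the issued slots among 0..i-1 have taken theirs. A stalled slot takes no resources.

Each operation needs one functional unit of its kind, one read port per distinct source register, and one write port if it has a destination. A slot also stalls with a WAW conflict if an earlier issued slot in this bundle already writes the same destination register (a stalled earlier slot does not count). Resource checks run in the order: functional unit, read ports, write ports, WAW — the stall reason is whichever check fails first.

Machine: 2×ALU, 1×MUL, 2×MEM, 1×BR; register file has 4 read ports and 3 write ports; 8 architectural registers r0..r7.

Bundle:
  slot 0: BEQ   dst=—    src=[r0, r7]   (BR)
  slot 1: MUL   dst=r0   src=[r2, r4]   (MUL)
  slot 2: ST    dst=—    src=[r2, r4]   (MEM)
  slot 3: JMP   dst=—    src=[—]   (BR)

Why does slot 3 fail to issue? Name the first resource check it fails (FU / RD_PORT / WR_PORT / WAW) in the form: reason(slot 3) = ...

(0) want 1×BR +2rd +0wr — yes → AL2|MU1|ME2|BR0|rd2|wr3
(1) want 1×MUL +2rd +1wr — yes → AL2|MU0|ME2|BR0|rd0|wr2
(2) want 1×MEM +2rd +0wr — RD_PORT → AL2|MU0|ME2|BR0|rd0|wr2
(3) want 1×BR +0rd +0wr — FU → AL2|MU0|ME2|BR0|rd0|wr2

reason(slot 3) = FU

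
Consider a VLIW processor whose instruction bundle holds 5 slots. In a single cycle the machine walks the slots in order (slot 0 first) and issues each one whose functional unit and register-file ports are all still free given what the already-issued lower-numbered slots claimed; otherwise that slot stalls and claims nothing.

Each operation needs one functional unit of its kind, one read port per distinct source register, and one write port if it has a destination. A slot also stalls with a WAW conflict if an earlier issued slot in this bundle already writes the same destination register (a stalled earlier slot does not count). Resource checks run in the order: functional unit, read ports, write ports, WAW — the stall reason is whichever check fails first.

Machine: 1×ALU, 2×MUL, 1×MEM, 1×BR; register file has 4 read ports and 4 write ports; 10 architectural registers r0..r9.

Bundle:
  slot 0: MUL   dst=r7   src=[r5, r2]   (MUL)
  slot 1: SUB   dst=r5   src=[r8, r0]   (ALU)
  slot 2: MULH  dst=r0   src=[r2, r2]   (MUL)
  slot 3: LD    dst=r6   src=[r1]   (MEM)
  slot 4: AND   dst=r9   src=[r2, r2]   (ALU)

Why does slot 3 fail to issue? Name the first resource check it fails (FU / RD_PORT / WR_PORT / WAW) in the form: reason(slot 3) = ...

[0] MUL needs rd=2 wr=1: ok; after: ALU=1 MUL=1 MEM=1 BR=1, R=2, W=3
[1] ALU needs rd=2 wr=1: ok; after: ALU=0 MUL=1 MEM=1 BR=1, R=0, W=2
[2] MUL needs rd=1 wr=1: RD_PORT; after: ALU=0 MUL=1 MEM=1 BR=1, R=0, W=2
[3] MEM needs rd=1 wr=1: RD_PORT; after: ALU=0 MUL=1 MEM=1 BR=1, R=0, W=2
[4] ALU needs rd=1 wr=1: FU; after: ALU=0 MUL=1 MEM=1 BR=1, R=0, W=2

reason(slot 3) = RD_PORT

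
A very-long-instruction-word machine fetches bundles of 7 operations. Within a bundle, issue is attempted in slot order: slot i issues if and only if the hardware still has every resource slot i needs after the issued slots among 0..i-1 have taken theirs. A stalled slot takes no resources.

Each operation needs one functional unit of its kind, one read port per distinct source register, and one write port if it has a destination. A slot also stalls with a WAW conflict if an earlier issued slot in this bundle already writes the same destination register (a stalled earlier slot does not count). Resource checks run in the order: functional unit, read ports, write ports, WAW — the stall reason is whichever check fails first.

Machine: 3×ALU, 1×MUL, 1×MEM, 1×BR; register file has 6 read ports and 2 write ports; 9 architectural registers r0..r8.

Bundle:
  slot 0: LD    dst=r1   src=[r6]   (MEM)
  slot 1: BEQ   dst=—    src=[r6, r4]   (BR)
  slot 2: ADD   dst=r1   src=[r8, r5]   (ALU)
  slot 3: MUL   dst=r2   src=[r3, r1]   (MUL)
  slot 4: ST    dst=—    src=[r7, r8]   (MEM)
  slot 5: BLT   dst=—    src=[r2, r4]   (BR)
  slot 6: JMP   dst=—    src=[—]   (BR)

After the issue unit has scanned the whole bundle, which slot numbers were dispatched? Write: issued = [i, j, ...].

issued = [0, 1, 3]

#0 MEM src=r6 dispatched  <A:3 Mu:1 Ld:0 B:1 rd:5 wr:1>
#1 BR src=r6,r4 dispatched  <A:3 Mu:1 Ld:0 B:0 rd:3 wr:1>
#2 ALU src=r8,r5 held:WAW  <A:3 Mu:1 Ld:0 B:0 rd:3 wr:1>
#3 MUL src=r3,r1 dispatched  <A:3 Mu:0 Ld:0 B:0 rd:1 wr:0>
#4 MEM src=r7,r8 held:FU  <A:3 Mu:0 Ld:0 B:0 rd:1 wr:0>
#5 BR src=r2,r4 held:FU  <A:3 Mu:0 Ld:0 B:0 rd:1 wr:0>
#6 BR src=- held:FU  <A:3 Mu:0 Ld:0 B:0 rd:1 wr:0>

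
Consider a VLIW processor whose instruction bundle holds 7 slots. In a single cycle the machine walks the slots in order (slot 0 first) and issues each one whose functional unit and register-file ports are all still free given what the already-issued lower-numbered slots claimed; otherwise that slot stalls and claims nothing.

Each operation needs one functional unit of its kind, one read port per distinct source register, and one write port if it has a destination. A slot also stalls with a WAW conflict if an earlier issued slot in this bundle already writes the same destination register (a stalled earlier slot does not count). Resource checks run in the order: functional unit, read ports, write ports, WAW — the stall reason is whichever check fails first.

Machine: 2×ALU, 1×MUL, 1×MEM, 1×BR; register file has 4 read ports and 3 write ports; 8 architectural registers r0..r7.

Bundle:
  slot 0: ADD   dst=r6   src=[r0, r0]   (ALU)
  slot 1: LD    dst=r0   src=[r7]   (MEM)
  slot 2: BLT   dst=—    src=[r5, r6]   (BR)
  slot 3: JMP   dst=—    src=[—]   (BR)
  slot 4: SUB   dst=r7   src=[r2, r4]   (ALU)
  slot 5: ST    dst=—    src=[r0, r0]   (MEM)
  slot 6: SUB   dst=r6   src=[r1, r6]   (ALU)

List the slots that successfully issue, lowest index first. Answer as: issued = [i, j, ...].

#0 ALU src=r0,r0 dispatched  <A:1 Mu:1 Ld:1 B:1 rd:3 wr:2>
#1 MEM src=r7 dispatched  <A:1 Mu:1 Ld:0 B:1 rd:2 wr:1>
#2 BR src=r5,r6 dispatched  <A:1 Mu:1 Ld:0 B:0 rd:0 wr:1>
#3 BR src=- held:FU  <A:1 Mu:1 Ld:0 B:0 rd:0 wr:1>
#4 ALU src=r2,r4 held:RD_PORT  <A:1 Mu:1 Ld:0 B:0 rd:0 wr:1>
#5 MEM src=r0,r0 held:FU  <A:1 Mu:1 Ld:0 B:0 rd:0 wr:1>
#6 ALU src=r1,r6 held:RD_PORT  <A:1 Mu:1 Ld:0 B:0 rd:0 wr:1>

issued = [0, 1, 2]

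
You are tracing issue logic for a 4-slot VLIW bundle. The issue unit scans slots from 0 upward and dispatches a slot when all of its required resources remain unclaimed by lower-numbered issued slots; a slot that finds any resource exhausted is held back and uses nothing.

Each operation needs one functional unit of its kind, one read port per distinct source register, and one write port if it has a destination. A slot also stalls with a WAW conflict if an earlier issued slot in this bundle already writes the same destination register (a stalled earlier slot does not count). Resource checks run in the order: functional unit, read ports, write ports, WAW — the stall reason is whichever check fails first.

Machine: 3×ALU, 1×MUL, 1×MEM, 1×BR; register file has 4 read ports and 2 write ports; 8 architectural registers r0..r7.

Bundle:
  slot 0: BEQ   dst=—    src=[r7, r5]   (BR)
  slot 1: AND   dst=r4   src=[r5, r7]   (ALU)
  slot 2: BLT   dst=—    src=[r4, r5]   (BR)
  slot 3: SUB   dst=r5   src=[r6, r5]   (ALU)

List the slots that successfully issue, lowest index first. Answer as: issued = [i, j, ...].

issued = [0, 1]

  0. BR ⇒ go  {3A/1Mu/1Ld/0B | 2r 2w}
  1. ALU→r4 ⇒ go  {2A/1Mu/1Ld/0B | 0r 1w}
  2. BR ⇒ no(FU)  {2A/1Mu/1Ld/0B | 0r 1w}
  3. ALU→r5 ⇒ no(RD_PORT)  {2A/1Mu/1Ld/0B | 0r 1w}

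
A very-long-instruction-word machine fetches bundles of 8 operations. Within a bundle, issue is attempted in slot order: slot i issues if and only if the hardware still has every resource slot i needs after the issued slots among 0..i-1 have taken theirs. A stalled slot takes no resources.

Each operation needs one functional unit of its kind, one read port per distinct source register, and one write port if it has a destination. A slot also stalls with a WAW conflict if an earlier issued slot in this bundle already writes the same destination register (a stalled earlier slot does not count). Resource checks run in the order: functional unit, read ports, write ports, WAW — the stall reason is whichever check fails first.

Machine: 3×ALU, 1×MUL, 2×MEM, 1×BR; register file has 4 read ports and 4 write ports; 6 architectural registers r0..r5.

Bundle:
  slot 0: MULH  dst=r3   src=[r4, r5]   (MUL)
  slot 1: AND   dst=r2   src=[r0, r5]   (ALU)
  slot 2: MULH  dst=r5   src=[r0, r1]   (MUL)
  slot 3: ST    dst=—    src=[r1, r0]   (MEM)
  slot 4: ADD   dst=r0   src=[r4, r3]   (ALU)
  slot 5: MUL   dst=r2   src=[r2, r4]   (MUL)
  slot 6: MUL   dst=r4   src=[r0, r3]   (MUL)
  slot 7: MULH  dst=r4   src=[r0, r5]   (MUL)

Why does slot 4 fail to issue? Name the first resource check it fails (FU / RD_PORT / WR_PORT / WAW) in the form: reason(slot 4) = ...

(0) want 1×MUL +2rd +1wr — yes → AL3|MU0|ME2|BR1|rd2|wr3
(1) want 1×ALU +2rd +1wr — yes → AL2|MU0|ME2|BR1|rd0|wr2
(2) want 1×MUL +2rd +1wr — FU → AL2|MU0|ME2|BR1|rd0|wr2
(3) want 1×MEM +2rd +0wr — RD_PORT → AL2|MU0|ME2|BR1|rd0|wr2
(4) want 1×ALU +2rd +1wr — RD_PORT → AL2|MU0|ME2|BR1|rd0|wr2
(5) want 1×MUL +2rd +1wr — FU → AL2|MU0|ME2|BR1|rd0|wr2
(6) want 1×MUL +2rd +1wr — FU → AL2|MU0|ME2|BR1|rd0|wr2
(7) want 1×MUL +2rd +1wr — FU → AL2|MU0|ME2|BR1|rd0|wr2

reason(slot 4) = RD_PORT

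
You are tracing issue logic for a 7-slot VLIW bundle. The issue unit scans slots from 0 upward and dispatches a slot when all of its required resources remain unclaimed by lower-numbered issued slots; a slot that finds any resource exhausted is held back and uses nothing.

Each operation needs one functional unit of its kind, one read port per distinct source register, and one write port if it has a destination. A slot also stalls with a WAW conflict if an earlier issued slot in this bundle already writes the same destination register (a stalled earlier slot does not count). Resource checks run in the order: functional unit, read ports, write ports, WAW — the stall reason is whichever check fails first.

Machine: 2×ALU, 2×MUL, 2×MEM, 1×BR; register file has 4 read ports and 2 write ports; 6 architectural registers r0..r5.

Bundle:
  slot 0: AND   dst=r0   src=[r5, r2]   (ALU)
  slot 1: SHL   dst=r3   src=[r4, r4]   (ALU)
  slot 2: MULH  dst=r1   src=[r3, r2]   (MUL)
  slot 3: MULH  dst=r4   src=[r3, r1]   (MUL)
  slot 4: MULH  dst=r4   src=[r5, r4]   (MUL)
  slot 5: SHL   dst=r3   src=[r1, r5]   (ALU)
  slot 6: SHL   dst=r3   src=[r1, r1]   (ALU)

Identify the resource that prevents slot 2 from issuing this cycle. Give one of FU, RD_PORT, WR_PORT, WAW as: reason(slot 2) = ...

reason(slot 2) = RD_PORT

[0] ALU needs rd=2 wr=1: ok; after: ALU=1 MUL=2 MEM=2 BR=1, R=2, W=1
[1] ALU needs rd=1 wr=1: ok; after: ALU=0 MUL=2 MEM=2 BR=1, R=1, W=0
[2] MUL needs rd=2 wr=1: RD_PORT; after: ALU=0 MUL=2 MEM=2 BR=1, R=1, W=0
[3] MUL needs rd=2 wr=1: RD_PORT; after: ALU=0 MUL=2 MEM=2 BR=1, R=1, W=0
[4] MUL needs rd=2 wr=1: RD_PORT; after: ALU=0 MUL=2 MEM=2 BR=1, R=1, W=0
[5] ALU needs rd=2 wr=1: FU; after: ALU=0 MUL=2 MEM=2 BR=1, R=1, W=0
[6] ALU needs rd=1 wr=1: FU; after: ALU=0 MUL=2 MEM=2 BR=1, R=1, W=0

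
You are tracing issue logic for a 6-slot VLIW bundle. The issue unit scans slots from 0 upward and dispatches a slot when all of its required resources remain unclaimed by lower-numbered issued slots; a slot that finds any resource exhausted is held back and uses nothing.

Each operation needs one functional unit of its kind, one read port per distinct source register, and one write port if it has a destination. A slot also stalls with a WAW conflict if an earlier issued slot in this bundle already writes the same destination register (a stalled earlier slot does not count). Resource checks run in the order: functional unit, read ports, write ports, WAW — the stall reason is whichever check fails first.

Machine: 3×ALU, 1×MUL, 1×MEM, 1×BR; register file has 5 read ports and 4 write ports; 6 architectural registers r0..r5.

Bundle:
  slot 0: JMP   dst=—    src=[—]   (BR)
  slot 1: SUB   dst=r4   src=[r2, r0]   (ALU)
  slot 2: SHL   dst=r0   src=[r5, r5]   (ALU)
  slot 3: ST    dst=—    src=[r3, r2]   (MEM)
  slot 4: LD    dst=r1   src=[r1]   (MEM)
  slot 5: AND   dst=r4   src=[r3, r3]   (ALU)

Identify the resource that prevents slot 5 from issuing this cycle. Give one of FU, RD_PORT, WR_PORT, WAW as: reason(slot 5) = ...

reason(slot 5) = RD_PORT

slot 0 (BR): ISSUE — free A3,Mu1,Ld1,B0 rp5 wp4
slot 1 (ALU): ISSUE — free A2,Mu1,Ld1,B0 rp3 wp3
slot 2 (ALU): ISSUE — free A1,Mu1,Ld1,B0 rp2 wp2
slot 3 (MEM): ISSUE — free A1,Mu1,Ld0,B0 rp0 wp2
slot 4 (MEM): stall FU — free A1,Mu1,Ld0,B0 rp0 wp2
slot 5 (ALU): stall RD_PORT — free A1,Mu1,Ld0,B0 rp0 wp2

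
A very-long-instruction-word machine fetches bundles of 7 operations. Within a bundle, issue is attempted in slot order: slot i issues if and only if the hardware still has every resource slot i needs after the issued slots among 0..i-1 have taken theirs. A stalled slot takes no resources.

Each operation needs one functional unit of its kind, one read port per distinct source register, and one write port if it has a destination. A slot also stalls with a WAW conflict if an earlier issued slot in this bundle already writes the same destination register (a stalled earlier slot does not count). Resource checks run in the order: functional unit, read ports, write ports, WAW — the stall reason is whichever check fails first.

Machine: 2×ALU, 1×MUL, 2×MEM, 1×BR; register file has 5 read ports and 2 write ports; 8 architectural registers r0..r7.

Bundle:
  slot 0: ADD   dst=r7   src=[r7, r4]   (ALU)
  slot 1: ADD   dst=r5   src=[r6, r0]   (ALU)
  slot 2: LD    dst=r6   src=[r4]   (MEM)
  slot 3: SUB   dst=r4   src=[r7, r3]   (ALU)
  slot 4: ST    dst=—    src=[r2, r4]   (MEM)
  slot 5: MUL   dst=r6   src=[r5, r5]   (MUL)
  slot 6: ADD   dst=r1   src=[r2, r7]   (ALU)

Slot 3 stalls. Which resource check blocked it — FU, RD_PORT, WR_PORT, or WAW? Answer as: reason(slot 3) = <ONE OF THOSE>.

[0] ALU needs rd=2 wr=1: ok; after: ALU=1 MUL=1 MEM=2 BR=1, R=3, W=1
[1] ALU needs rd=2 wr=1: ok; after: ALU=0 MUL=1 MEM=2 BR=1, R=1, W=0
[2] MEM needs rd=1 wr=1: WR_PORT; after: ALU=0 MUL=1 MEM=2 BR=1, R=1, W=0
[3] ALU needs rd=2 wr=1: FU; after: ALU=0 MUL=1 MEM=2 BR=1, R=1, W=0
[4] MEM needs rd=2 wr=0: RD_PORT; after: ALU=0 MUL=1 MEM=2 BR=1, R=1, W=0
[5] MUL needs rd=1 wr=1: WR_PORT; after: ALU=0 MUL=1 MEM=2 BR=1, R=1, W=0
[6] ALU needs rd=2 wr=1: FU; after: ALU=0 MUL=1 MEM=2 BR=1, R=1, W=0

reason(slot 3) = FU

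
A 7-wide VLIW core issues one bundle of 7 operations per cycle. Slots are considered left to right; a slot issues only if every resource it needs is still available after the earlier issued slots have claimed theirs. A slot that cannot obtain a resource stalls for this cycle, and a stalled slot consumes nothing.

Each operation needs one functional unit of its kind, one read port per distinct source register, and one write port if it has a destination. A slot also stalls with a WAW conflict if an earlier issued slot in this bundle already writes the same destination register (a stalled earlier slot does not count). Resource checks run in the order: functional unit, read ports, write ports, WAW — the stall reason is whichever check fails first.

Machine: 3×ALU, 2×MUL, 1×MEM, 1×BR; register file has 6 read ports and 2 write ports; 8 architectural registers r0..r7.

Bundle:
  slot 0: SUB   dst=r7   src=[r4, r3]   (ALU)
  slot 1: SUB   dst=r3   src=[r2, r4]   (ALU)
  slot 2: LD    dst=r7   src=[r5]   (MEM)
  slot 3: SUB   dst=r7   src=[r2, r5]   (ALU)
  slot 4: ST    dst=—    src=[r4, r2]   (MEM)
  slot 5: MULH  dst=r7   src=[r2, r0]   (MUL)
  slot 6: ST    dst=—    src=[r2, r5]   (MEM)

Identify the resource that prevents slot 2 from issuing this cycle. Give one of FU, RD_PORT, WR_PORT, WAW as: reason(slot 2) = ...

slot 0 (ALU): ISSUE — free A2,Mu2,Ld1,B1 rp4 wp1
slot 1 (ALU): ISSUE — free A1,Mu2,Ld1,B1 rp2 wp0
slot 2 (MEM): stall WR_PORT — free A1,Mu2,Ld1,B1 rp2 wp0
slot 3 (ALU): stall WR_PORT — free A1,Mu2,Ld1,B1 rp2 wp0
slot 4 (MEM): ISSUE — free A1,Mu2,Ld0,B1 rp0 wp0
slot 5 (MUL): stall RD_PORT — free A1,Mu2,Ld0,B1 rp0 wp0
slot 6 (MEM): stall FU — free A1,Mu2,Ld0,B1 rp0 wp0

reason(slot 2) = WR_PORT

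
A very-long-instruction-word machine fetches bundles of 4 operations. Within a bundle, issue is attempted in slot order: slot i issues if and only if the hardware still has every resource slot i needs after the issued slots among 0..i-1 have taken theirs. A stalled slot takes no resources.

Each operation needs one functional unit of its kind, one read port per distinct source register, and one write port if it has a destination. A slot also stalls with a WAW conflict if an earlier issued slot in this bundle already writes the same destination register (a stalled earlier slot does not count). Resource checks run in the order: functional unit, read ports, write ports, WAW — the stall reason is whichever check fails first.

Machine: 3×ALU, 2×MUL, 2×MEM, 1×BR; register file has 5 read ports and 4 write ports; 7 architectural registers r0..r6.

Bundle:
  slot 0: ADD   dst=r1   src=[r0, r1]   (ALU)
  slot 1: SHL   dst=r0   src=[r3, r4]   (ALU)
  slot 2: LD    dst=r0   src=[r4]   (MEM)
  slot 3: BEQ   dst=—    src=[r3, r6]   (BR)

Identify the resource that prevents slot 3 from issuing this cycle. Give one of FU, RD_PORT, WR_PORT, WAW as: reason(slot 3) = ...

reason(slot 3) = RD_PORT

slot 0 (ALU): ISSUE — free A2,Mu2,Ld2,B1 rp3 wp3
slot 1 (ALU): ISSUE — free A1,Mu2,Ld2,B1 rp1 wp2
slot 2 (MEM): stall WAW — free A1,Mu2,Ld2,B1 rp1 wp2
slot 3 (BR): stall RD_PORT — free A1,Mu2,Ld2,B1 rp1 wp2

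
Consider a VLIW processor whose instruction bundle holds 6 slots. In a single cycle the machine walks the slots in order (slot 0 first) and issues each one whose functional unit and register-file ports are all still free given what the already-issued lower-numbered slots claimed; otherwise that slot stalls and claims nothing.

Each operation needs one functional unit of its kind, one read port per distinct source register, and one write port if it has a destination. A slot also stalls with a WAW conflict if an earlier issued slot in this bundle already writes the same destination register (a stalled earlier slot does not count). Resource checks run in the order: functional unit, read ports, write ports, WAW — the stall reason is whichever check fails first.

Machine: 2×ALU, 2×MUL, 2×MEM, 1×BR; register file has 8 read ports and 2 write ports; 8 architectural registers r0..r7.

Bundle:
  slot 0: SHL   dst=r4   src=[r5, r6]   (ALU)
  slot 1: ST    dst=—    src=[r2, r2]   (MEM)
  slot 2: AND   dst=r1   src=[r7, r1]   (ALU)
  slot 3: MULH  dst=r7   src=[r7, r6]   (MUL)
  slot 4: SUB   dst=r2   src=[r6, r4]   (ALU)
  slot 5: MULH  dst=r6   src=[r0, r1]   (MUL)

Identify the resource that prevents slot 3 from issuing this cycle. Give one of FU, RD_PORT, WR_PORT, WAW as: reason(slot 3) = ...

reason(slot 3) = WR_PORT

[0] ALU needs rd=2 wr=1: ok; after: ALU=1 MUL=2 MEM=2 BR=1, R=6, W=1
[1] MEM needs rd=1 wr=0: ok; after: ALU=1 MUL=2 MEM=1 BR=1, R=5, W=1
[2] ALU needs rd=2 wr=1: ok; after: ALU=0 MUL=2 MEM=1 BR=1, R=3, W=0
[3] MUL needs rd=2 wr=1: WR_PORT; after: ALU=0 MUL=2 MEM=1 BR=1, R=3, W=0
[4] ALU needs rd=2 wr=1: FU; after: ALU=0 MUL=2 MEM=1 BR=1, R=3, W=0
[5] MUL needs rd=2 wr=1: WR_PORT; after: ALU=0 MUL=2 MEM=1 BR=1, R=3, W=0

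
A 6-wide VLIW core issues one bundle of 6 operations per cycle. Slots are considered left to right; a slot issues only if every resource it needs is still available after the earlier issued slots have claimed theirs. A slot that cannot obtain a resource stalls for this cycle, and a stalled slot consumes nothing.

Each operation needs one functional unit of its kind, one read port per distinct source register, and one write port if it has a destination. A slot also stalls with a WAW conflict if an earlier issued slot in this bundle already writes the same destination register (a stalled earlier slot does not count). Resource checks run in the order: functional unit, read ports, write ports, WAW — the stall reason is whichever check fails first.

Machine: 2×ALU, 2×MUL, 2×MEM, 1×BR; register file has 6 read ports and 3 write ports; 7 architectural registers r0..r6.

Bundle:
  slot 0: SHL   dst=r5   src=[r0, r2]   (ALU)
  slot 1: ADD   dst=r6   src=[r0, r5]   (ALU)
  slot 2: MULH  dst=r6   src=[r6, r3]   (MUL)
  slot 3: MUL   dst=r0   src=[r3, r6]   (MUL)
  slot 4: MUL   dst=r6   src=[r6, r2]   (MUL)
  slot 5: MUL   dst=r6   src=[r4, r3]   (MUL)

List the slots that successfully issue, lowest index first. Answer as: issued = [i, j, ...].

(0) want 1×ALU +2rd +1wr — yes → AL1|MU2|ME2|BR1|rd4|wr2
(1) want 1×ALU +2rd +1wr — yes → AL0|MU2|ME2|BR1|rd2|wr1
(2) want 1×MUL +2rd +1wr — WAW → AL0|MU2|ME2|BR1|rd2|wr1
(3) want 1×MUL +2rd +1wr — yes → AL0|MU1|ME2|BR1|rd0|wr0
(4) want 1×MUL +2rd +1wr — RD_PORT → AL0|MU1|ME2|BR1|rd0|wr0
(5) want 1×MUL +2rd +1wr — RD_PORT → AL0|MU1|ME2|BR1|rd0|wr0

issued = [0, 1, 3]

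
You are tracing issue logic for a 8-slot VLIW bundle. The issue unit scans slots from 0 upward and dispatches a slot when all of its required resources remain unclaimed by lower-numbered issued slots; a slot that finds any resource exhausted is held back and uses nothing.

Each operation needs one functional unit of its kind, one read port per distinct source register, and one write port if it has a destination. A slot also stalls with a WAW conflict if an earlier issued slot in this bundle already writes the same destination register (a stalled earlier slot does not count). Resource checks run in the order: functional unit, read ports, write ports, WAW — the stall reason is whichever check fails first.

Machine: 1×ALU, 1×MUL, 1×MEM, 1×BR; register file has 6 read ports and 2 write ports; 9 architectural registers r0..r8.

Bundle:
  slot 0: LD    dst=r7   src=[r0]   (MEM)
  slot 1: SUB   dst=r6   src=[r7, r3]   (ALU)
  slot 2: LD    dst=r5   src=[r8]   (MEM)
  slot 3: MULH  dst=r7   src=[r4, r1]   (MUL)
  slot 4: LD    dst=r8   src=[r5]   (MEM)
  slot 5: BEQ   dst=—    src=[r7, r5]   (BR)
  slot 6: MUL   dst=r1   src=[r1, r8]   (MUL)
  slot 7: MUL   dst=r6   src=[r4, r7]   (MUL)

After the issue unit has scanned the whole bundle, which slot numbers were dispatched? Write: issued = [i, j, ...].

(0) want 1×MEM +1rd +1wr — yes → AL1|MU1|ME0|BR1|rd5|wr1
(1) want 1×ALU +2rd +1wr — yes → AL0|MU1|ME0|BR1|rd3|wr0
(2) want 1×MEM +1rd +1wr — FU → AL0|MU1|ME0|BR1|rd3|wr0
(3) want 1×MUL +2rd +1wr — WR_PORT → AL0|MU1|ME0|BR1|rd3|wr0
(4) want 1×MEM +1rd +1wr — FU → AL0|MU1|ME0|BR1|rd3|wr0
(5) want 1×BR +2rd +0wr — yes → AL0|MU1|ME0|BR0|rd1|wr0
(6) want 1×MUL +2rd +1wr — RD_PORT → AL0|MU1|ME0|BR0|rd1|wr0
(7) want 1×MUL +2rd +1wr — RD_PORT → AL0|MU1|ME0|BR0|rd1|wr0

issued = [0, 1, 5]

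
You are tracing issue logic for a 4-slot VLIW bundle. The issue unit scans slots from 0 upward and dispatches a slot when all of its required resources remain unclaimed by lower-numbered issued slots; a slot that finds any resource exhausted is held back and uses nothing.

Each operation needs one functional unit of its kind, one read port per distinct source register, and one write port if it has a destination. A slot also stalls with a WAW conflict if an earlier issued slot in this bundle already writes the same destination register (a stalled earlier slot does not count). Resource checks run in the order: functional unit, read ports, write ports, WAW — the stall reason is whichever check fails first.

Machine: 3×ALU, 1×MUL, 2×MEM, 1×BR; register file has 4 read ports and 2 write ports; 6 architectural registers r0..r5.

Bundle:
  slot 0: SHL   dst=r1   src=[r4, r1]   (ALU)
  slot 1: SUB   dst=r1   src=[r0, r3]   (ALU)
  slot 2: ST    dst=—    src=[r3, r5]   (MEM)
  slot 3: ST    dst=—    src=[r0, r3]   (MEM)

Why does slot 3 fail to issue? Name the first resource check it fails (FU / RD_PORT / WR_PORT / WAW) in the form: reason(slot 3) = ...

#0 ALU src=r4,r1 dispatched  <A:2 Mu:1 Ld:2 B:1 rd:2 wr:1>
#1 ALU src=r0,r3 held:WAW  <A:2 Mu:1 Ld:2 B:1 rd:2 wr:1>
#2 MEM src=r3,r5 dispatched  <A:2 Mu:1 Ld:1 B:1 rd:0 wr:1>
#3 MEM src=r0,r3 held:RD_PORT  <A:2 Mu:1 Ld:1 B:1 rd:0 wr:1>

reason(slot 3) = RD_PORT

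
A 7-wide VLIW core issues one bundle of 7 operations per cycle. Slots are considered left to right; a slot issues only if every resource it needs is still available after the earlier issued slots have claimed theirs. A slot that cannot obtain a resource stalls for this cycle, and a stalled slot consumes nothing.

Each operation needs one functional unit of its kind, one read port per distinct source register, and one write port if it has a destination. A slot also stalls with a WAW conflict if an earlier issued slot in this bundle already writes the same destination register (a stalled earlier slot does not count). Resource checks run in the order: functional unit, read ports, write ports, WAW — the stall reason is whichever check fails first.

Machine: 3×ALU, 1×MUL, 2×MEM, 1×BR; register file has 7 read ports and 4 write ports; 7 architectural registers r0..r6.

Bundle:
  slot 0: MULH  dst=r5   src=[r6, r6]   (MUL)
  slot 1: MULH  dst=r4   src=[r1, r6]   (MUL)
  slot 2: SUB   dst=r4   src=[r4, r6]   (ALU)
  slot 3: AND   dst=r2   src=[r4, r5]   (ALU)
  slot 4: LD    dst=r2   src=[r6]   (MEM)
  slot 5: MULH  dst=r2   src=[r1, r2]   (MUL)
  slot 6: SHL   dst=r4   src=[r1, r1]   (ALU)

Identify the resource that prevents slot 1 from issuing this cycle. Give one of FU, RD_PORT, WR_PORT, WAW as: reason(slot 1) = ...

[0] MUL needs rd=1 wr=1: ok; after: ALU=3 MUL=0 MEM=2 BR=1, R=6, W=3
[1] MUL needs rd=2 wr=1: FU; after: ALU=3 MUL=0 MEM=2 BR=1, R=6, W=3
[2] ALU needs rd=2 wr=1: ok; after: ALU=2 MUL=0 MEM=2 BR=1, R=4, W=2
[3] ALU needs rd=2 wr=1: ok; after: ALU=1 MUL=0 MEM=2 BR=1, R=2, W=1
[4] MEM needs rd=1 wr=1: WAW; after: ALU=1 MUL=0 MEM=2 BR=1, R=2, W=1
[5] MUL needs rd=2 wr=1: FU; after: ALU=1 MUL=0 MEM=2 BR=1, R=2, W=1
[6] ALU needs rd=1 wr=1: WAW; after: ALU=1 MUL=0 MEM=2 BR=1, R=2, W=1

reason(slot 1) = FU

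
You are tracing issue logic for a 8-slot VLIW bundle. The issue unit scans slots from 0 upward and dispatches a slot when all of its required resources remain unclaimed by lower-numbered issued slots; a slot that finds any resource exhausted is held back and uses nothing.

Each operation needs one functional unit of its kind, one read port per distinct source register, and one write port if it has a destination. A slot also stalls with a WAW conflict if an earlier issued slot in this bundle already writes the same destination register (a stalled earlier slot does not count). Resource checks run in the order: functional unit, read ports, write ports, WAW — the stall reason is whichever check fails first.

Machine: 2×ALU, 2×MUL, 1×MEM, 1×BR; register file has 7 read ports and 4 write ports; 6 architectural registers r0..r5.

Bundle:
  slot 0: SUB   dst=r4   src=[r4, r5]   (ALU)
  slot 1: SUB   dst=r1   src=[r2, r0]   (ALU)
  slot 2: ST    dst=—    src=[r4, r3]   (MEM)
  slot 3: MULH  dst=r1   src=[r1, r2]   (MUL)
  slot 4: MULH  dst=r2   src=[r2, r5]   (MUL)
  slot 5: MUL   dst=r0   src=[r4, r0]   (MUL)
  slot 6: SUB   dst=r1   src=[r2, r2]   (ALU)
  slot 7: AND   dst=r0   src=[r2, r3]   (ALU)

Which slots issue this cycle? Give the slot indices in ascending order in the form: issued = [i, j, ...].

[0] ALU needs rd=2 wr=1: ok; after: ALU=1 MUL=2 MEM=1 BR=1, R=5, W=3
[1] ALU needs rd=2 wr=1: ok; after: ALU=0 MUL=2 MEM=1 BR=1, R=3, W=2
[2] MEM needs rd=2 wr=0: ok; after: ALU=0 MUL=2 MEM=0 BR=1, R=1, W=2
[3] MUL needs rd=2 wr=1: RD_PORT; after: ALU=0 MUL=2 MEM=0 BR=1, R=1, W=2
[4] MUL needs rd=2 wr=1: RD_PORT; after: ALU=0 MUL=2 MEM=0 BR=1, R=1, W=2
[5] MUL needs rd=2 wr=1: RD_PORT; after: ALU=0 MUL=2 MEM=0 BR=1, R=1, W=2
[6] ALU needs rd=1 wr=1: FU; after: ALU=0 MUL=2 MEM=0 BR=1, R=1, W=2
[7] ALU needs rd=2 wr=1: FU; after: ALU=0 MUL=2 MEM=0 BR=1, R=1, W=2

issued = [0, 1, 2]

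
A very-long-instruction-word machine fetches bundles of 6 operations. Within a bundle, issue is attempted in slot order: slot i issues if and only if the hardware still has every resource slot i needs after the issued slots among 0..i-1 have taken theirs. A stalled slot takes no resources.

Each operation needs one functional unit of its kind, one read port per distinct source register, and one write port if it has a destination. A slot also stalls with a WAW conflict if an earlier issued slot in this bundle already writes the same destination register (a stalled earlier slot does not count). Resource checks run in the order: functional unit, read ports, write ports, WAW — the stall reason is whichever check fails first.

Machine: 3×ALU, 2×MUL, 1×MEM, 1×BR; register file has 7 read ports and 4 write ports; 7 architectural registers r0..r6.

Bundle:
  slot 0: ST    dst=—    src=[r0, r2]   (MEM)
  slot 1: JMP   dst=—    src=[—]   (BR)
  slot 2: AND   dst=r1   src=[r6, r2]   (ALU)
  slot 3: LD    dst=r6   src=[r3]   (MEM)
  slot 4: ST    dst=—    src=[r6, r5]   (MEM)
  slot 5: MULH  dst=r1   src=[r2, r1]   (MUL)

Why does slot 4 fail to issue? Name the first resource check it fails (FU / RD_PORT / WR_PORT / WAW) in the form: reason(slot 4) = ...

reason(slot 4) = FU

[0] MEM needs rd=2 wr=0: ok; after: ALU=3 MUL=2 MEM=0 BR=1, R=5, W=4
[1] BR needs rd=0 wr=0: ok; after: ALU=3 MUL=2 MEM=0 BR=0, R=5, W=4
[2] ALU needs rd=2 wr=1: ok; after: ALU=2 MUL=2 MEM=0 BR=0, R=3, W=3
[3] MEM needs rd=1 wr=1: FU; after: ALU=2 MUL=2 MEM=0 BR=0, R=3, W=3
[4] MEM needs rd=2 wr=0: FU; after: ALU=2 MUL=2 MEM=0 BR=0, R=3, W=3
[5] MUL needs rd=2 wr=1: WAW; after: ALU=2 MUL=2 MEM=0 BR=0, R=3, W=3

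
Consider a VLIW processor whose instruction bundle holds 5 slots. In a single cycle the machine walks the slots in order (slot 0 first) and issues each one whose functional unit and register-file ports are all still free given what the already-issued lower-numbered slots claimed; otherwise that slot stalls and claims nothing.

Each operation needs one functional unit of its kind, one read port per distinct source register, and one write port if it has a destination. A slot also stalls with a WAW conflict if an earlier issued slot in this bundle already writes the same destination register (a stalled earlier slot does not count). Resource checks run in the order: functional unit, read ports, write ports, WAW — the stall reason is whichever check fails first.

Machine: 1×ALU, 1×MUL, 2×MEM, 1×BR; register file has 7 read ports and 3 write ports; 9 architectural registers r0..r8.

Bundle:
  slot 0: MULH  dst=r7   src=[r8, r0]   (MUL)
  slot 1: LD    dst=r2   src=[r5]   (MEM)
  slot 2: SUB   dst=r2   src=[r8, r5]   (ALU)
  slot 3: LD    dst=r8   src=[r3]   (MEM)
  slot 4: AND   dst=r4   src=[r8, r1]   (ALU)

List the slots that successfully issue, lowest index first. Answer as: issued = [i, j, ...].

issued = [0, 1, 3]

slot 0 (MUL): ISSUE — free A1,Mu0,Ld2,B1 rp5 wp2
slot 1 (MEM): ISSUE — free A1,Mu0,Ld1,B1 rp4 wp1
slot 2 (ALU): stall WAW — free A1,Mu0,Ld1,B1 rp4 wp1
slot 3 (MEM): ISSUE — free A1,Mu0,Ld0,B1 rp3 wp0
slot 4 (ALU): stall WR_PORT — free A1,Mu0,Ld0,B1 rp3 wp0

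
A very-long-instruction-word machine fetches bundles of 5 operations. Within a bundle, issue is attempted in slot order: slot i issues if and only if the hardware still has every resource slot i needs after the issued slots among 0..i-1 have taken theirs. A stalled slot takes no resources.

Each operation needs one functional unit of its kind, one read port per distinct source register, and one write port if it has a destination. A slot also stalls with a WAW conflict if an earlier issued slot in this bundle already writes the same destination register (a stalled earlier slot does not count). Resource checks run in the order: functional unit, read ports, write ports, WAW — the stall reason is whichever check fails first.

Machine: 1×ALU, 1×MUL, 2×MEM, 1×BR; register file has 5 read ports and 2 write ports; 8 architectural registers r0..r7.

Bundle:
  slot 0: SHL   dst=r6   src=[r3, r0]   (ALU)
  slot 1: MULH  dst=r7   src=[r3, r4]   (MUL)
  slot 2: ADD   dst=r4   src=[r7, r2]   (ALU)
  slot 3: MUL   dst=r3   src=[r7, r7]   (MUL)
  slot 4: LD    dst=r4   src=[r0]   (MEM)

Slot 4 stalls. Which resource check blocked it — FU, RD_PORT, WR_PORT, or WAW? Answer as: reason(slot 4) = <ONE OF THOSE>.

  0. ALU→r6 ⇒ go  {0A/1Mu/2Ld/1B | 3r 1w}
  1. MUL→r7 ⇒ go  {0A/0Mu/2Ld/1B | 1r 0w}
  2. ALU→r4 ⇒ no(FU)  {0A/0Mu/2Ld/1B | 1r 0w}
  3. MUL→r3 ⇒ no(FU)  {0A/0Mu/2Ld/1B | 1r 0w}
  4. MEM→r4 ⇒ no(WR_PORT)  {0A/0Mu/2Ld/1B | 1r 0w}

reason(slot 4) = WR_PORT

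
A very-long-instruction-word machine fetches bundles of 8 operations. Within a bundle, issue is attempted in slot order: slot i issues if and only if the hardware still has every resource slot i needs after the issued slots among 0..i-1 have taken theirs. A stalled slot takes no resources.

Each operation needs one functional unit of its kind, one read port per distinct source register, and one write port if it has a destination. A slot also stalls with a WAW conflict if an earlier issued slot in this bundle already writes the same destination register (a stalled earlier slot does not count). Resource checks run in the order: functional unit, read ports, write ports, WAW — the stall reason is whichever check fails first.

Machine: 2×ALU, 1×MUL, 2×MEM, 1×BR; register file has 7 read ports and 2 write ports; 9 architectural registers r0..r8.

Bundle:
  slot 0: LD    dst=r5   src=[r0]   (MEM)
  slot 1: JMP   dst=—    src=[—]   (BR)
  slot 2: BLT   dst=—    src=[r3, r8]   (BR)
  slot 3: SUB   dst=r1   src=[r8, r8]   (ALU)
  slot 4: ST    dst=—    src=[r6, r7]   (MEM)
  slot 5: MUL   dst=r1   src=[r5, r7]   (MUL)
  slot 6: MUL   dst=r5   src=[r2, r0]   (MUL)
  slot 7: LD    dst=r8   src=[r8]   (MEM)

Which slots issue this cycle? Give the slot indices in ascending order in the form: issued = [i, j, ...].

[0] MEM needs rd=1 wr=1: ok; after: ALU=2 MUL=1 MEM=1 BR=1, R=6, W=1
[1] BR needs rd=0 wr=0: ok; after: ALU=2 MUL=1 MEM=1 BR=0, R=6, W=1
[2] BR needs rd=2 wr=0: FU; after: ALU=2 MUL=1 MEM=1 BR=0, R=6, W=1
[3] ALU needs rd=1 wr=1: ok; after: ALU=1 MUL=1 MEM=1 BR=0, R=5, W=0
[4] MEM needs rd=2 wr=0: ok; after: ALU=1 MUL=1 MEM=0 BR=0, R=3, W=0
[5] MUL needs rd=2 wr=1: WR_PORT; after: ALU=1 MUL=1 MEM=0 BR=0, R=3, W=0
[6] MUL needs rd=2 wr=1: WR_PORT; after: ALU=1 MUL=1 MEM=0 BR=0, R=3, W=0
[7] MEM needs rd=1 wr=1: FU; after: ALU=1 MUL=1 MEM=0 BR=0, R=3, W=0

issued = [0, 1, 3, 4]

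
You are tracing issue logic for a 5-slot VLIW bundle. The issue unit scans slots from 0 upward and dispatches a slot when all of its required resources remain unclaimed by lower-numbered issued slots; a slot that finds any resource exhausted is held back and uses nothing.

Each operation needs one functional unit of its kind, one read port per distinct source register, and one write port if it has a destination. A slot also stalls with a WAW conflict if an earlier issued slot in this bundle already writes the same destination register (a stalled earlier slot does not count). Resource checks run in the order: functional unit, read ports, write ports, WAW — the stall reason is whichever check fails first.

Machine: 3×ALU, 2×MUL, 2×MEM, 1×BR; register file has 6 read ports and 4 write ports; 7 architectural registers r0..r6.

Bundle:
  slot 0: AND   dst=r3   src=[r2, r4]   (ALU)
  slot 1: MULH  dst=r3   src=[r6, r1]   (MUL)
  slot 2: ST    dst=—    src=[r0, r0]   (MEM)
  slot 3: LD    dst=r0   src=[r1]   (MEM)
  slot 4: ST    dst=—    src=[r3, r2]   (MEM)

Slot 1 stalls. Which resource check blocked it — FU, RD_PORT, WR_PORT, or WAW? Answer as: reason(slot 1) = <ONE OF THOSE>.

#0 ALU src=r2,r4 dispatched  <A:2 Mu:2 Ld:2 B:1 rd:4 wr:3>
#1 MUL src=r6,r1 held:WAW  <A:2 Mu:2 Ld:2 B:1 rd:4 wr:3>
#2 MEM src=r0,r0 dispatched  <A:2 Mu:2 Ld:1 B:1 rd:3 wr:3>
#3 MEM src=r1 dispatched  <A:2 Mu:2 Ld:0 B:1 rd:2 wr:2>
#4 MEM src=r3,r2 held:FU  <A:2 Mu:2 Ld:0 B:1 rd:2 wr:2>

reason(slot 1) = WAW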